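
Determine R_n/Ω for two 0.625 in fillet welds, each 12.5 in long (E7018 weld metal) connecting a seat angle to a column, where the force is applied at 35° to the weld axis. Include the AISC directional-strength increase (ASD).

R_n/Ω ≈ 282 kips

E70XX → F_EXX = 70 ksi.
t_e = 0.707 × 0.625 = 0.4419 in; A_we = 0.4419 × 25 = 11.05 in².
Directional factor: 1.0 + 0.5 sin^1.5(35°) = 1.217.
F_nw = 0.6 × 70 × 1.217 = 51.12 ksi.
R_n/Ω = (51.12 × 11.05) / 2.0 = 282.4 kips.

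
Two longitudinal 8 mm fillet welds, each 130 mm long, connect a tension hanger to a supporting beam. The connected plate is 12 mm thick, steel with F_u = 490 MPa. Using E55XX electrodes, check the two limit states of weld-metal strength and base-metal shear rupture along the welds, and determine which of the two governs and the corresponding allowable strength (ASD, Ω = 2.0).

E55XX → F_EXX = 550 MPa.
t_e = 0.707 × 8 = 5.656 mm; L = 260 mm.
Weld metal: R_n/Ω = (1/2.0) × 0.6 × 550 × 5.656 × 260 × 10⁻³ = 242.6 kN.
Base metal (shear rupture): R_n/Ω = (1/2.0) × 0.6 × 490 × 12 × 260 × 10⁻³ = 458.6 kN.
Governing: weld metal.

R_n/Ω ≈ 243 kN (weld metal governs)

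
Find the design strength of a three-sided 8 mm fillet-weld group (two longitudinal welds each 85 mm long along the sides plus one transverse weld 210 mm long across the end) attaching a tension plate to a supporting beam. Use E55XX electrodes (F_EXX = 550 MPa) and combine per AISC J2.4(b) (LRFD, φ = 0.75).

φR_n ≈ 643 kN

t_e = 0.707 × 8 = 5.656 mm.
R_nwl = 0.6 × 550 × 5.656 × 170 × 10⁻³ = 317.3 kN (longitudinal, 2 welds).
R_nwt = 0.6 × 550 × 5.656 × 210 × 10⁻³ = 392 kN (transverse, base value).
(i) R_nwl + R_nwt = 709.3 kN; (ii) 0.85 R_nwl + 1.5 R_nwt = 857.6 kN.
R_n = max = 857.6 kN [governs: (ii)]; φR_n = 643.2 kN.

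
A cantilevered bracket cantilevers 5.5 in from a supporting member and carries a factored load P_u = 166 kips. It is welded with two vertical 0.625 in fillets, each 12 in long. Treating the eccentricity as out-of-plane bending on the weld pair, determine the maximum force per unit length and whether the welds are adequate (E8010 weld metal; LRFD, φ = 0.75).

f_max ≈ 20.2 kip/in; NOT adequate

E80XX → F_EXX = 80 ksi.
L_w = 2 × 12 = 24 in; section modulus (unit throat) S = 2 × L²/6 = 48 in².
Direct shear f_v = P/L_w = 166/24 = 6.917 kip/in.
Moment M = P × e = 166 × 5.5 = 913 kip·in; bending f_b = M/S = 19.02 kip/in.
f_max = √(f_v² + f_b²) = √(6.917² + 19.02²) = 20.24 kip/in.
φr_n = 0.75 × 0.6 × 80 × (0.707 × 0.625) = 15.91 kip/in → NOT adequate.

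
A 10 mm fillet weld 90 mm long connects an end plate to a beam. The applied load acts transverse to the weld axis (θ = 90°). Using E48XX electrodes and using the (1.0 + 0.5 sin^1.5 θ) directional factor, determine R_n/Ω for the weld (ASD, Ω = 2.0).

E48XX → F_EXX = 480 MPa.
t_e = 0.707 × 10 = 7.07 mm; A_we = 7.07 × 90 = 636.3 mm².
Directional factor: 1.0 + 0.5 sin^1.5(90°) = 1.5.
F_nw = 0.6 × 480 × 1.5 = 432 MPa.
R_n/Ω = (432 × 636.3) / 2.0 × 10⁻³ = 137.4 kN.

R_n/Ω ≈ 137 kN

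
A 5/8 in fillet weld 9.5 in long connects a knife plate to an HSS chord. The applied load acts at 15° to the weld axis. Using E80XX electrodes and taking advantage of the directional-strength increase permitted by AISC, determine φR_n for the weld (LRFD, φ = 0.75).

E80XX → F_EXX = 80 ksi.
t_e = 0.707 × 0.625 = 0.4419 in; A_we = 0.4419 × 9.5 = 4.198 in².
Directional factor: 1.0 + 0.5 sin^1.5(15°) = 1.066.
F_nw = 0.6 × 80 × 1.066 = 51.16 ksi.
φR_n = 0.75 × 51.16 × 4.198 = 161.1 kips.

φR_n ≈ 161 kips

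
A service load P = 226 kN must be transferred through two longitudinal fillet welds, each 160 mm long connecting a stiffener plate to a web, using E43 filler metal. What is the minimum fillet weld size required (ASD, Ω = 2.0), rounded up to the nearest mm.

E43XX → F_EXX = 430 MPa.
Total weld length L = 320 mm.
Required throat t_e = P × Ω / (0.6 F_EXX × L) = 226 × 2.0 / (0.6 × 430 × 320 × 10⁻³) = 5.475 mm.
Required leg w = t_e / 0.707 = 7.744 mm → use 8 mm.

w = 8 mm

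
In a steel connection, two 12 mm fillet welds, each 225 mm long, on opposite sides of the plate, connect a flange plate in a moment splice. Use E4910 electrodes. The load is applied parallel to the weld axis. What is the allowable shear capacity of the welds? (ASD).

R_n/Ω ≈ 561 kN

E49XX → F_EXX = 490 MPa.
Effective throat t_e = 0.707 × 12 = 8.484 mm.
Total length L = 450 mm; A_we = 8.484 × 450 = 3818 mm².
F_nw = 0.6 F_EXX = 0.6 × 490 = 294 MPa.
R_n = 294 × 3818 × 10⁻³ = 1122 kN; R_n/Ω = 1122/2.0 = 561.2 kN.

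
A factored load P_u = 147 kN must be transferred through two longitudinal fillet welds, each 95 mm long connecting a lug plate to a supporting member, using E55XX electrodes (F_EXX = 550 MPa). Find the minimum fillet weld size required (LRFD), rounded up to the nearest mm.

Total weld length L = 190 mm.
Required throat t_e = P_u / (φ × 0.6 F_EXX × L) = 147 / (0.75 × 0.6 × 550 × 190 × 10⁻³) = 3.126 mm.
Required leg w = t_e / 0.707 = 4.421 mm → use 5 mm.

w = 5 mm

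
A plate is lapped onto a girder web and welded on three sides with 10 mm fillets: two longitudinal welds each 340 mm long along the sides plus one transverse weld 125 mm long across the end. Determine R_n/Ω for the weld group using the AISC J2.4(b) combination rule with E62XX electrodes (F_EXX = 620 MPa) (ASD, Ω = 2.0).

t_e = 0.707 × 10 = 7.07 mm.
R_nwl = 0.6 × 620 × 7.07 × 680 × 10⁻³ = 1788 kN (longitudinal, 2 welds).
R_nwt = 0.6 × 620 × 7.07 × 125 × 10⁻³ = 328.8 kN (transverse, base value).
(i) R_nwl + R_nwt = 2117 kN; (ii) 0.85 R_nwl + 1.5 R_nwt = 2013 kN.
R_n = max = 2117 kN [governs: (i)]; R_n/Ω = 1059 kN.

R_n/Ω ≈ 1060 kN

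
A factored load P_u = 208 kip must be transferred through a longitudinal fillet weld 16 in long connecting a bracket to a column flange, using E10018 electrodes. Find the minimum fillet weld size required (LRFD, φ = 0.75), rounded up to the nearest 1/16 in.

E100XX → F_EXX = 100 ksi.
Total weld length L = 16 in.
Required throat t_e = P_u / (φ × 0.6 F_EXX × L) = 208 / (0.75 × 0.6 × 100 × 16) = 0.2889 in.
Required leg w = t_e / 0.707 = 0.4086 in → use 7/16 in.

w = 7/16 in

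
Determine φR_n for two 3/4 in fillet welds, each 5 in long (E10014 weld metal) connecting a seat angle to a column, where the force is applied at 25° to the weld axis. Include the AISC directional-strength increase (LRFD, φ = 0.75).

φR_n ≈ 271 kip

E100XX → F_EXX = 100 ksi.
t_e = 0.707 × 0.75 = 0.5302 in; A_we = 0.5302 × 10 = 5.303 in².
Directional factor: 1.0 + 0.5 sin^1.5(25°) = 1.137.
F_nw = 0.6 × 100 × 1.137 = 68.24 ksi.
φR_n = 0.75 × 68.24 × 5.303 = 271.4 kip.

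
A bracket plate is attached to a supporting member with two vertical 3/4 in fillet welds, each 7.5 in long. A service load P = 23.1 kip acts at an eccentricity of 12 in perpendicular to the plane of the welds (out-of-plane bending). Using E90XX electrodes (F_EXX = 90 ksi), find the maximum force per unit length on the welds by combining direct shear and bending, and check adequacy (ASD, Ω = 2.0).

L_w = 2 × 7.5 = 15 in; section modulus (unit throat) S = 2 × L²/6 = 18.75 in².
Direct shear f_v = P/L_w = 23.1/15 = 1.54 kip/in.
Moment M = P × e = 23.1 × 12 = 277.2 kip·in; bending f_b = M/S = 14.78 kip/in.
f_max = √(f_v² + f_b²) = √(1.54² + 14.78²) = 14.86 kip/in.
r_n/Ω = (1/2.0) × 0.6 × 90 × (0.707 × 0.75) = 14.32 kip/in → NOT adequate.

f_max ≈ 14.9 kip/in; NOT adequate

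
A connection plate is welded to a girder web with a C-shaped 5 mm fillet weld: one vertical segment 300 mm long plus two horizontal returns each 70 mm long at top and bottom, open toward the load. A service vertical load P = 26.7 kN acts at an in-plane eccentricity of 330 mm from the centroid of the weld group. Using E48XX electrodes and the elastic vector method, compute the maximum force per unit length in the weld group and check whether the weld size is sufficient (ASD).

E48XX → F_EXX = 480 MPa.
Total weld length L_w = 440 mm. Treat welds as unit-width lines.
Centroid: x̄ = 2×70×35 / 440 = 11.14 mm from the vertical weld.
Polar moment about centroid: J = I_x + I_y = [300³/12 + 2×70×150²] + [300×11.14² + 2(70³/12 + 70×23.86²)] = 5574000 mm³.
Direct shear f_v = P/L_w = 26.7×10³ / 440 = 60.68 N/mm (vertical).
Torsion M = P·e = 26.7×10³ × 330 = 8811000 N·mm.
Critical point at (x, y) = (58.86, 150) from centroid. f_tx = M·y/J = 237.1 N/mm; f_ty = M·x/J = 93.05 N/mm.
Resultant f_max = √[f_tx² + (f_v + f_ty)²] = √[237.1² + (60.68 + 93.05)²] = 282.6 N/mm.
Capacity per unit length: r_n/Ω = (1/2.0) × 0.6 × 480 × (0.707 × 5) = 509 N/mm.
282.6 ≤ 509 → adequate.

f_max ≈ 283 N/mm; adequate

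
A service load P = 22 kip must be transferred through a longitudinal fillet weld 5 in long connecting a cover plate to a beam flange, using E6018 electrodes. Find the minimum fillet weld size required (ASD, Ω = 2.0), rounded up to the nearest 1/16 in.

w = 3/8 in

E60XX → F_EXX = 60 ksi.
Total weld length L = 5 in.
Required throat t_e = P × Ω / (0.6 F_EXX × L) = 22 × 2.0 / (0.6 × 60 × 5) = 0.2444 in.
Required leg w = t_e / 0.707 = 0.3457 in → use 3/8 in.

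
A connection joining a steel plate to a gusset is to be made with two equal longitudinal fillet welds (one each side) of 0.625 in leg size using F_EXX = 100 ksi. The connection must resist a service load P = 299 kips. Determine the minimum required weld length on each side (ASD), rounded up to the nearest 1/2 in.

Throat t_e = 0.707 × 0.625 = 0.4419 in.
r_n/Ω = (0.6 × 100 × 0.4419) / 2.0 = 13.26 kip/in.
L_req = P / (r_n/Ω) = 299 / 13.26 = 22.56 in total.
Per side: 22.56 / 2 = 11.28 in.
Round up → use L = 11.5 in on each side.

L = 11.5 in on each side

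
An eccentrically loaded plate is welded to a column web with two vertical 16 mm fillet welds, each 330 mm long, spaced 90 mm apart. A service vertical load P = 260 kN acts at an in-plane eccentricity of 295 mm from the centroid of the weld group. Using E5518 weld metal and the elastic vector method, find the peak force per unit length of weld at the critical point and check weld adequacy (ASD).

E55XX → F_EXX = 550 MPa.
Total weld length L_w = 660 mm. Treat welds as unit-width lines.
Polar moment about centroid: J = 2[d³/12 + d(b/2)²] = 2[330³/12 + 330×45²] = 7326000 mm³.
Direct shear f_v = P/L_w = 260×10³ / 660 = 393.9 N/mm (vertical).
Torsion M = P·e = 260×10³ × 295 = 76700000 N·mm.
Critical point at (x, y) = (45, 165) from centroid. f_tx = M·y/J = 1727 N/mm; f_ty = M·x/J = 471.1 N/mm.
Resultant f_max = √[f_tx² + (f_v + f_ty)²] = √[1727² + (393.9 + 471.1)²] = 1932 N/mm.
Capacity per unit length: r_n/Ω = (1/2.0) × 0.6 × 550 × (0.707 × 16) = 1866 N/mm.
1932 > 1866 → NOT adequate.

f_max ≈ 1930 N/mm; NOT adequate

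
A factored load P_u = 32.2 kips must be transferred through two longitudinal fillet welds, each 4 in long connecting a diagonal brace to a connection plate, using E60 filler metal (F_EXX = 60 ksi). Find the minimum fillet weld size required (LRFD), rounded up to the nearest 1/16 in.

w = 1/4 in

Total weld length L = 8 in.
Required throat t_e = P_u / (φ × 0.6 F_EXX × L) = 32.2 / (0.75 × 0.6 × 60 × 8) = 0.1491 in.
Required leg w = t_e / 0.707 = 0.2109 in → use 1/4 in.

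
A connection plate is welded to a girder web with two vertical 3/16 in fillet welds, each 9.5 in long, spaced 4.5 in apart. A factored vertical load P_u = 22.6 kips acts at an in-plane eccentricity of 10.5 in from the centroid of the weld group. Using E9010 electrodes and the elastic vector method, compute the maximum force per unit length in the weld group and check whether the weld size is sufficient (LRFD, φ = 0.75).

E90XX → F_EXX = 90 ksi.
Total weld length L_w = 19 in. Treat welds as unit-width lines.
Polar moment about centroid: J = 2[d³/12 + d(b/2)²] = 2[9.5³/12 + 9.5×2.25²] = 239.1 in³.
Direct shear f_v = P/L_w = 22.6 / 19 = 1.189 kip/in (vertical).
Torsion M = P·e = 22.6 × 10.5 = 237.3 kip·in.
Critical point at (x, y) = (2.25, 4.75) from centroid. f_tx = M·y/J = 4.715 kip/in; f_ty = M·x/J = 2.233 kip/in.
Resultant f_max = √[f_tx² + (f_v + f_ty)²] = √[4.715² + (1.189 + 2.233)²] = 5.826 kip/in.
Capacity per unit length: φr_n = 0.75 × 0.6 × 90 × (0.707 × 0.1875) = 5.369 kip/in.
5.826 > 5.369 → NOT adequate.

f_max ≈ 5.83 kip/in; NOT adequate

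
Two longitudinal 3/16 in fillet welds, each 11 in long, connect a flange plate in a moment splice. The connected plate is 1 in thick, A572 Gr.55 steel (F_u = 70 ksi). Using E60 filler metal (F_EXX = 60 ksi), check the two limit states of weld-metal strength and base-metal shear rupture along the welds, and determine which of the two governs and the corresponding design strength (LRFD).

φR_n ≈ 78.7 kip (weld metal governs)

t_e = 0.707 × 0.1875 = 0.1326 in; L = 22 in.
Weld metal: φR_n = 0.75 × 0.6 × 60 × 0.1326 × 22 = 78.74 kip.
Base metal (shear rupture): φR_n = 0.75 × 0.6 × 70 × 1 × 22 = 693 kip.
Governing: weld metal.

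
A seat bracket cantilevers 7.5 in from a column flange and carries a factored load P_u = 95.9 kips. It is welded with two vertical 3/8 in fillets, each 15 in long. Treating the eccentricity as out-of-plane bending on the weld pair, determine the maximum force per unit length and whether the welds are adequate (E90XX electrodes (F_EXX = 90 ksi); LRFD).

f_max ≈ 10.1 kip/in; adequate

L_w = 2 × 15 = 30 in; section modulus (unit throat) S = 2 × L²/6 = 75 in².
Direct shear f_v = P/L_w = 95.9/30 = 3.197 kip/in.
Moment M = P × e = 95.9 × 7.5 = 719.25 kip·in; bending f_b = M/S = 9.59 kip/in.
f_max = √(f_v² + f_b²) = √(3.197² + 9.59²) = 10.11 kip/in.
φr_n = 0.75 × 0.6 × 90 × (0.707 × 0.375) = 10.74 kip/in → adequate.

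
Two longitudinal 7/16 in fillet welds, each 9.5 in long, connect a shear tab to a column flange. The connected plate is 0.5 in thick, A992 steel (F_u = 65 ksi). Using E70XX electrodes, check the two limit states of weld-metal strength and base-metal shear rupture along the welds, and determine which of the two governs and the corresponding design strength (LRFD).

φR_n ≈ 185 kip (weld metal governs)

E70XX → F_EXX = 70 ksi.
t_e = 0.707 × 0.4375 = 0.3093 in; L = 19 in.
Weld metal: φR_n = 0.75 × 0.6 × 70 × 0.3093 × 19 = 185.1 kip.
Base metal (shear rupture): φR_n = 0.75 × 0.6 × 65 × 0.5 × 19 = 277.9 kip.
Governing: weld metal.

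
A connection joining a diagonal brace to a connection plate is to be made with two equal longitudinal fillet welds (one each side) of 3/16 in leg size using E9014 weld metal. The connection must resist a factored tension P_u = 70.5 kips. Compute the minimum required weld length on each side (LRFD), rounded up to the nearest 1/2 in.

L = 7 in on each side

E90XX → F_EXX = 90 ksi.
Throat t_e = 0.707 × 0.1875 = 0.1326 in.
φr_n = 0.75 × 0.6 × 90 × 0.1326 = 5.369 kips/in.
L_req = P_u / φr_n = 70.5 / 5.369 = 13.13 in total.
Per side: 13.13 / 2 = 6.566 in.
Round up → use L = 7 in on each side.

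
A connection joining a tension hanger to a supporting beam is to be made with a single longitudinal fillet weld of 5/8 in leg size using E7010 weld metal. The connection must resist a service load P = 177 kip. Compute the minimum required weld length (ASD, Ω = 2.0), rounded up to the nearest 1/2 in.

L = 19.5 in

E70XX → F_EXX = 70 ksi.
Throat t_e = 0.707 × 0.625 = 0.4419 in.
r_n/Ω = (0.6 × 70 × 0.4419) / 2.0 = 9.279 kip/in.
L_req = P / (r_n/Ω) = 177 / 9.279 = 19.07 in total.
Round up → use L = 19.5 in.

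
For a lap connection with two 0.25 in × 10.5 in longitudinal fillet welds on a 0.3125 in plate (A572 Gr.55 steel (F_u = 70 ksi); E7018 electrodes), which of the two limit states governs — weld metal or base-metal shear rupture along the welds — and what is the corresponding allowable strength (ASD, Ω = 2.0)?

E70XX → F_EXX = 70 ksi.
t_e = 0.707 × 0.25 = 0.1767 in; L = 21 in.
Weld metal: R_n/Ω = (1/2.0) × 0.6 × 70 × 0.1767 × 21 = 77.95 kip.
Base metal (shear rupture): R_n/Ω = (1/2.0) × 0.6 × 70 × 0.3125 × 21 = 137.8 kip.
Governing: weld metal.

R_n/Ω ≈ 77.9 kip (weld metal governs)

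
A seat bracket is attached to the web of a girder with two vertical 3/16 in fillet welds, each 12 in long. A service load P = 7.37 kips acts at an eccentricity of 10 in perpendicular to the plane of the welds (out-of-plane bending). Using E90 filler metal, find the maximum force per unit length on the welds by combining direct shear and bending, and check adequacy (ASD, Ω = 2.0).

E90XX → F_EXX = 90 ksi.
L_w = 2 × 12 = 24 in; section modulus (unit throat) S = 2 × L²/6 = 48 in².
Direct shear f_v = P/L_w = 7.37/24 = 0.3071 kip/in.
Moment M = P × e = 7.37 × 10 = 73.7 kip·in; bending f_b = M/S = 1.535 kip/in.
f_max = √(f_v² + f_b²) = √(0.3071² + 1.535²) = 1.566 kip/in.
r_n/Ω = (1/2.0) × 0.6 × 90 × (0.707 × 0.1875) = 3.579 kip/in → adequate.

f_max ≈ 1.57 kip/in; adequate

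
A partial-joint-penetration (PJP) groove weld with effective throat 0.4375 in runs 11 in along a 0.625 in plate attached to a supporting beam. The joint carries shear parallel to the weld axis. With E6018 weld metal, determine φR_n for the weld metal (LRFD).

φR_n ≈ 130 kips

E60XX → F_EXX = 60 ksi.
Effective throat (given) t_e = 0.4375 in.
A_we = 0.4375 × 11 = 4.812 in².
F_nw = 0.6 F_EXX = 36 ksi.
φR_n = 0.75 × 36 × 4.812 = 129.9 kips.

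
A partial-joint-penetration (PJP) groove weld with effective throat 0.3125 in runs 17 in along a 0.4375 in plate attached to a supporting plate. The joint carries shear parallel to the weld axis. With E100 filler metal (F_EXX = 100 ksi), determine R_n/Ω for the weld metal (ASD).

R_n/Ω ≈ 159 kip

Effective throat (given) t_e = 0.3125 in.
A_we = 0.3125 × 17 = 5.312 in².
F_nw = 0.6 F_EXX = 60 ksi.
R_n/Ω = (60 × 5.312) / 2.0 = 159.4 kip.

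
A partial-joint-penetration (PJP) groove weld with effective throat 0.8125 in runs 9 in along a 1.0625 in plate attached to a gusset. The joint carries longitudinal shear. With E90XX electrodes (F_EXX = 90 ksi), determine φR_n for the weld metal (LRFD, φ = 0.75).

Effective throat (given) t_e = 0.8125 in.
A_we = 0.8125 × 9 = 7.312 in².
F_nw = 0.6 F_EXX = 54 ksi.
φR_n = 0.75 × 54 × 7.312 = 296.2 kip.

φR_n ≈ 296 kip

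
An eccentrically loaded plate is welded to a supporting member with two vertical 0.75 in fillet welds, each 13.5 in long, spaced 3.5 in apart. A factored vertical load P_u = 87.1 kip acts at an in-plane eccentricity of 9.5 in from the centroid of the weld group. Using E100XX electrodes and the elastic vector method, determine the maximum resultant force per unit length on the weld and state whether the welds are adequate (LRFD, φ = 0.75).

E100XX → F_EXX = 100 ksi.
Total weld length L_w = 27 in. Treat welds as unit-width lines.
Polar moment about centroid: J = 2[d³/12 + d(b/2)²] = 2[13.5³/12 + 13.5×1.75²] = 492.8 in³.
Direct shear f_v = P/L_w = 87.1 / 27 = 3.226 kip/in (vertical).
Torsion M = P·e = 87.1 × 9.5 = 827.45 kip·in.
Critical point at (x, y) = (1.75, 6.75) from centroid. f_tx = M·y/J = 11.33 kip/in; f_ty = M·x/J = 2.939 kip/in.
Resultant f_max = √[f_tx² + (f_v + f_ty)²] = √[11.33² + (3.226 + 2.939)²] = 12.9 kip/in.
Capacity per unit length: φr_n = 0.75 × 0.6 × 100 × (0.707 × 0.75) = 23.86 kip/in.
12.9 ≤ 23.86 → adequate.

f_max ≈ 12.9 kip/in; adequate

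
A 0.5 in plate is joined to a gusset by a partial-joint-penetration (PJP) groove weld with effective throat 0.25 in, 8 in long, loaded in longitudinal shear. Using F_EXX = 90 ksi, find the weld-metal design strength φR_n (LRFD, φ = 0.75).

φR_n ≈ 81 kip

Effective throat (given) t_e = 0.25 in.
A_we = 0.25 × 8 = 2 in².
F_nw = 0.6 F_EXX = 54 ksi.
φR_n = 0.75 × 54 × 2 = 81 kip.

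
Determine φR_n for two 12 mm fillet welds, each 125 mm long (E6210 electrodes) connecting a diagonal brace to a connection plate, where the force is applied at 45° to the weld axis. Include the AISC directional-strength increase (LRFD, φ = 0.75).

φR_n ≈ 768 kN

E62XX → F_EXX = 620 MPa.
t_e = 0.707 × 12 = 8.484 mm; A_we = 8.484 × 250 = 2121 mm².
Directional factor: 1.0 + 0.5 sin^1.5(45°) = 1.297.
F_nw = 0.6 × 620 × 1.297 = 482.6 MPa.
φR_n = 0.75 × 482.6 × 2121 × 10⁻³ = 767.7 kN.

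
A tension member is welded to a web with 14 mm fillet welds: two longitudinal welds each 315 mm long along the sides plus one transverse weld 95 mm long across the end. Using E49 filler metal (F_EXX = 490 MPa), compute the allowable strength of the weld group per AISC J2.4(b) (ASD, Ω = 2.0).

t_e = 0.707 × 14 = 9.898 mm.
R_nwl = 0.6 × 490 × 9.898 × 630 × 10⁻³ = 1833 kN (longitudinal, 2 welds).
R_nwt = 0.6 × 490 × 9.898 × 95 × 10⁻³ = 276.5 kN (transverse, base value).
(i) R_nwl + R_nwt = 2110 kN; (ii) 0.85 R_nwl + 1.5 R_nwt = 1973 kN.
R_n = max = 2110 kN [governs: (i)]; R_n/Ω = 1055 kN.

R_n/Ω ≈ 1050 kN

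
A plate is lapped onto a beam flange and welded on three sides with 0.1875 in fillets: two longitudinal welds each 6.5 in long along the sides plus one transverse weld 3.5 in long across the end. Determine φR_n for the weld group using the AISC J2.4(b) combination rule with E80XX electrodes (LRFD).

φR_n ≈ 78.7 kips

E80XX → F_EXX = 80 ksi.
t_e = 0.707 × 0.1875 = 0.1326 in.
R_nwl = 0.6 × 80 × 0.1326 × 13 = 82.72 kips (longitudinal, 2 welds).
R_nwt = 0.6 × 80 × 0.1326 × 3.5 = 22.27 kips (transverse, base value).
(i) R_nwl + R_nwt = 105 kips; (ii) 0.85 R_nwl + 1.5 R_nwt = 103.7 kips.
R_n = max = 105 kips [governs: (i)]; φR_n = 78.74 kips.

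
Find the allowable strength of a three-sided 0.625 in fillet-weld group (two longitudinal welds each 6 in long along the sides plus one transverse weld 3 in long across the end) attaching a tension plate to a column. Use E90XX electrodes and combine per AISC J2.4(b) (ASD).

E90XX → F_EXX = 90 ksi.
t_e = 0.707 × 0.625 = 0.4419 in.
R_nwl = 0.6 × 90 × 0.4419 × 12 = 286.3 kip (longitudinal, 2 welds).
R_nwt = 0.6 × 90 × 0.4419 × 3 = 71.58 kip (transverse, base value).
(i) R_nwl + R_nwt = 357.9 kip; (ii) 0.85 R_nwl + 1.5 R_nwt = 350.8 kip.
R_n = max = 357.9 kip [governs: (i)]; R_n/Ω = 179 kip.

R_n/Ω ≈ 179 kip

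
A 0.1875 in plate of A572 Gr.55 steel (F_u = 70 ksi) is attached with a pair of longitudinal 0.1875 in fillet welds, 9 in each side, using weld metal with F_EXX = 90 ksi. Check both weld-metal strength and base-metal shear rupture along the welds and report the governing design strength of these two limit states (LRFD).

φR_n ≈ 96.6 kip (weld metal governs)

t_e = 0.707 × 0.1875 = 0.1326 in; L = 18 in.
Weld metal: φR_n = 0.75 × 0.6 × 90 × 0.1326 × 18 = 96.64 kip.
Base metal (shear rupture): φR_n = 0.75 × 0.6 × 70 × 0.1875 × 18 = 106.3 kip.
Governing: weld metal.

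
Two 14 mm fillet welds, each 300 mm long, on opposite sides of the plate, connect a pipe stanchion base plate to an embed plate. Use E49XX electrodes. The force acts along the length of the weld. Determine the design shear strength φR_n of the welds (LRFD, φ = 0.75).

φR_n ≈ 1310 kN

E49XX → F_EXX = 490 MPa.
Effective throat t_e = 0.707 × 14 = 9.898 mm.
Total length L = 600 mm; A_we = 9.898 × 600 = 5939 mm².
F_nw = 0.6 F_EXX = 0.6 × 490 = 294 MPa.
φR_n = 0.75 × 294 × 5939 × 10⁻³ = 1310 kN.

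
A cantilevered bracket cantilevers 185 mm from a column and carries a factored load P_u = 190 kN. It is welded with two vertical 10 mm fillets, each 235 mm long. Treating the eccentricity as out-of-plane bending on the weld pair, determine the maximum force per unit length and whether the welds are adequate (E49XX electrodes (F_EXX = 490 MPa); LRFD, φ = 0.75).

L_w = 2 × 235 = 470 mm; section modulus (unit throat) S = 2 × L²/6 = 18410 mm².
Direct shear f_v = P/L_w = 190×10³/470 = 404.3 N/mm.
Moment M = P × e = 190×10³ × 185 = 35150000 N·mm; bending f_b = M/S = 1909 N/mm.
f_max = √(f_v² + f_b²) = √(404.3² + 1909²) = 1952 N/mm.
φr_n = 0.75 × 0.6 × 490 × (0.707 × 10) = 1559 N/mm → NOT adequate.

f_max ≈ 1950 N/mm; NOT adequate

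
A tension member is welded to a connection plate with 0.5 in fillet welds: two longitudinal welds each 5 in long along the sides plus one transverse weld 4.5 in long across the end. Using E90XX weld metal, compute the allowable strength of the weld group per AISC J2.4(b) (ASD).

E90XX → F_EXX = 90 ksi.
t_e = 0.707 × 0.5 = 0.3535 in.
R_nwl = 0.6 × 90 × 0.3535 × 10 = 190.9 kip (longitudinal, 2 welds).
R_nwt = 0.6 × 90 × 0.3535 × 4.5 = 85.9 kip (transverse, base value).
(i) R_nwl + R_nwt = 276.8 kip; (ii) 0.85 R_nwl + 1.5 R_nwt = 291.1 kip.
R_n = max = 291.1 kip [governs: (ii)]; R_n/Ω = 145.6 kip.

R_n/Ω ≈ 146 kip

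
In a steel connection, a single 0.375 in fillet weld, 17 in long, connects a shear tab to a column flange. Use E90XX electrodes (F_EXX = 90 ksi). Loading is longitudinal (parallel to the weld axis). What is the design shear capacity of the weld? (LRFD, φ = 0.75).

Effective throat t_e = 0.707 × 0.375 = 0.2651 in.
Total length L = 17 in; A_we = 0.2651 × 17 = 4.507 in².
F_nw = 0.6 F_EXX = 0.6 × 90 = 54 ksi.
φR_n = 0.75 × 54 × 4.507 = 182.5 kip.

φR_n ≈ 183 kip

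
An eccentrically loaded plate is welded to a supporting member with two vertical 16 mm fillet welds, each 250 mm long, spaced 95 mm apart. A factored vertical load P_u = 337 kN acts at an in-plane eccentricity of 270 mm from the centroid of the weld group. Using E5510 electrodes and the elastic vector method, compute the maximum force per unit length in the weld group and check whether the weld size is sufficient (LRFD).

f_max ≈ 3560 N/mm; NOT adequate

E55XX → F_EXX = 550 MPa.
Total weld length L_w = 500 mm. Treat welds as unit-width lines.
Polar moment about centroid: J = 2[d³/12 + d(b/2)²] = 2[250³/12 + 250×47.5²] = 3732000 mm³.
Direct shear f_v = P/L_w = 337×10³ / 500 = 674 N/mm (vertical).
Torsion M = P·e = 337×10³ × 270 = 90990000 N·mm.
Critical point at (x, y) = (47.5, 125) from centroid. f_tx = M·y/J = 3047 N/mm; f_ty = M·x/J = 1158 N/mm.
Resultant f_max = √[f_tx² + (f_v + f_ty)²] = √[3047² + (674 + 1158)²] = 3556 N/mm.
Capacity per unit length: φr_n = 0.75 × 0.6 × 550 × (0.707 × 16) = 2800 N/mm.
3556 > 2800 → NOT adequate.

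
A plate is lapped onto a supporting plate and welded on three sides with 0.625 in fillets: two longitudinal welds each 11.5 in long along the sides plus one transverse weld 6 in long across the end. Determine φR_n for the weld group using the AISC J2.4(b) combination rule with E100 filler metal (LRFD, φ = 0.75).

φR_n ≈ 577 kip

E100XX → F_EXX = 100 ksi.
t_e = 0.707 × 0.625 = 0.4419 in.
R_nwl = 0.6 × 100 × 0.4419 × 23 = 609.8 kip (longitudinal, 2 welds).
R_nwt = 0.6 × 100 × 0.4419 × 6 = 159.1 kip (transverse, base value).
(i) R_nwl + R_nwt = 768.9 kip; (ii) 0.85 R_nwl + 1.5 R_nwt = 756.9 kip.
R_n = max = 768.9 kip [governs: (i)]; φR_n = 576.6 kip.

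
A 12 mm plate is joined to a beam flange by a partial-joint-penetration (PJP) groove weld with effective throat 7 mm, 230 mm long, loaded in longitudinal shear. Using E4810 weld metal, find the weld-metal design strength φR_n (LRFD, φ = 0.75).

E48XX → F_EXX = 480 MPa.
Effective throat (given) t_e = 7 mm.
A_we = 7 × 230 = 1610 mm².
F_nw = 0.6 F_EXX = 288 MPa.
φR_n = 0.75 × 288 × 1610 × 10⁻³ = 347.8 kN.

φR_n ≈ 348 kN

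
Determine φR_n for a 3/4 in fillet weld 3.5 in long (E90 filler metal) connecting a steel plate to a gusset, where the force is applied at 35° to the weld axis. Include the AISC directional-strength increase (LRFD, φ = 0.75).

E90XX → F_EXX = 90 ksi.
t_e = 0.707 × 0.75 = 0.5302 in; A_we = 0.5302 × 3.5 = 1.856 in².
Directional factor: 1.0 + 0.5 sin^1.5(35°) = 1.217.
F_nw = 0.6 × 90 × 1.217 = 65.73 ksi.
φR_n = 0.75 × 65.73 × 1.856 = 91.49 kip.

φR_n ≈ 91.5 kip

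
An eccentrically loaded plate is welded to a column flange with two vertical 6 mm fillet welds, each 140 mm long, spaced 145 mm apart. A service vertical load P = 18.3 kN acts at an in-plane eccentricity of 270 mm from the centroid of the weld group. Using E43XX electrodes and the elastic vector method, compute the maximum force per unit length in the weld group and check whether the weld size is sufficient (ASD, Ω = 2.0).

E43XX → F_EXX = 430 MPa.
Total weld length L_w = 280 mm. Treat welds as unit-width lines.
Polar moment about centroid: J = 2[d³/12 + d(b/2)²] = 2[140³/12 + 140×72.5²] = 1929000 mm³.
Direct shear f_v = P/L_w = 18.3×10³ / 280 = 65.36 N/mm (vertical).
Torsion M = P·e = 18.3×10³ × 270 = 4941000 N·mm.
Critical point at (x, y) = (72.5, 70) from centroid. f_tx = M·y/J = 179.3 N/mm; f_ty = M·x/J = 185.7 N/mm.
Resultant f_max = √[f_tx² + (f_v + f_ty)²] = √[179.3² + (65.36 + 185.7)²] = 308.5 N/mm.
Capacity per unit length: r_n/Ω = (1/2.0) × 0.6 × 430 × (0.707 × 6) = 547.2 N/mm.
308.5 ≤ 547.2 → adequate.

f_max ≈ 309 N/mm; adequate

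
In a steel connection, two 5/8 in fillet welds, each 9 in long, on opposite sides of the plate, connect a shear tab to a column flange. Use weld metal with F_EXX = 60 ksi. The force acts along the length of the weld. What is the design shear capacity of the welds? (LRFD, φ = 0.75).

Effective throat t_e = 0.707 × 0.625 = 0.4419 in.
Total length L = 18 in; A_we = 0.4419 × 18 = 7.954 in².
F_nw = 0.6 F_EXX = 0.6 × 60 = 36 ksi.
φR_n = 0.75 × 36 × 7.954 = 214.8 kip.

φR_n ≈ 215 kip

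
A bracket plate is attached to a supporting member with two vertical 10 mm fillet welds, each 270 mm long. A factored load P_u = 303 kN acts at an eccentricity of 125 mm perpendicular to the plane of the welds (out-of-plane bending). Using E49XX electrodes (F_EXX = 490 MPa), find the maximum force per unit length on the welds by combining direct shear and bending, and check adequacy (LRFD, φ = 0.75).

L_w = 2 × 270 = 540 mm; section modulus (unit throat) S = 2 × L²/6 = 24300 mm².
Direct shear f_v = P/L_w = 303×10³/540 = 561.1 N/mm.
Moment M = P × e = 303×10³ × 125 = 37875000 N·mm; bending f_b = M/S = 1559 N/mm.
f_max = √(f_v² + f_b²) = √(561.1² + 1559²) = 1657 N/mm.
φr_n = 0.75 × 0.6 × 490 × (0.707 × 10) = 1559 N/mm → NOT adequate.

f_max ≈ 1660 N/mm; NOT adequate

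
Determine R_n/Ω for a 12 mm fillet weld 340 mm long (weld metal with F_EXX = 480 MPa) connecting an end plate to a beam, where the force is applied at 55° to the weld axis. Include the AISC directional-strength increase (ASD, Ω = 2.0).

R_n/Ω ≈ 569 kN

t_e = 0.707 × 12 = 8.484 mm; A_we = 8.484 × 340 = 2885 mm².
Directional factor: 1.0 + 0.5 sin^1.5(55°) = 1.371.
F_nw = 0.6 × 480 × 1.371 = 394.8 MPa.
R_n/Ω = (394.8 × 2885) / 2.0 × 10⁻³ = 569.4 kN.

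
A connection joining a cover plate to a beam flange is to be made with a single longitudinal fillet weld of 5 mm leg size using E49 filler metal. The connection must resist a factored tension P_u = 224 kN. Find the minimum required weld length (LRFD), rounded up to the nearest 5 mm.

E49XX → F_EXX = 490 MPa.
Throat t_e = 0.707 × 5 = 3.535 mm.
φr_n = 0.75 × 0.6 × 490 × 3.535 × 10⁻³ = 0.7795 kN/mm.
L_req = P_u / φr_n = 224 / 0.7795 = 287.4 mm total.
Round up → use L = 290 mm.

L = 290 mm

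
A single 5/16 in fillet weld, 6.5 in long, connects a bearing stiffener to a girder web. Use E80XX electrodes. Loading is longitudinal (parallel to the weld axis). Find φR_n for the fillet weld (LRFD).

φR_n ≈ 51.7 kip

E80XX → F_EXX = 80 ksi.
Effective throat t_e = 0.707 × 0.3125 = 0.2209 in.
Total length L = 6.5 in; A_we = 0.2209 × 6.5 = 1.436 in².
F_nw = 0.6 F_EXX = 0.6 × 80 = 48 ksi.
φR_n = 0.75 × 48 × 1.436 = 51.7 kip.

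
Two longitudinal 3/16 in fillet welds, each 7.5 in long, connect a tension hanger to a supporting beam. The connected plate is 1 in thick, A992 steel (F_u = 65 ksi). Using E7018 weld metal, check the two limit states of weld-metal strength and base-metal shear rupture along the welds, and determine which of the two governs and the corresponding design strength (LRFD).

E70XX → F_EXX = 70 ksi.
t_e = 0.707 × 0.1875 = 0.1326 in; L = 15 in.
Weld metal: φR_n = 0.75 × 0.6 × 70 × 0.1326 × 15 = 62.64 kips.
Base metal (shear rupture): φR_n = 0.75 × 0.6 × 65 × 1 × 15 = 438.8 kips.
Governing: weld metal.

φR_n ≈ 62.6 kips (weld metal governs)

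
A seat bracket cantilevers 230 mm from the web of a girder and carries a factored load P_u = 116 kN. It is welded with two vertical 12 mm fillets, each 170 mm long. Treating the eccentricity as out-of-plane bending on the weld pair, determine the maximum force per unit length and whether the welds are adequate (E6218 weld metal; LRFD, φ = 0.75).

f_max ≈ 2790 N/mm; NOT adequate

E62XX → F_EXX = 620 MPa.
L_w = 2 × 170 = 340 mm; section modulus (unit throat) S = 2 × L²/6 = 9633 mm².
Direct shear f_v = P/L_w = 116×10³/340 = 341.2 N/mm.
Moment M = P × e = 116×10³ × 230 = 26680000 N·mm; bending f_b = M/S = 2770 N/mm.
f_max = √(f_v² + f_b²) = √(341.2² + 2770²) = 2790 N/mm.
φr_n = 0.75 × 0.6 × 620 × (0.707 × 12) = 2367 N/mm → NOT adequate.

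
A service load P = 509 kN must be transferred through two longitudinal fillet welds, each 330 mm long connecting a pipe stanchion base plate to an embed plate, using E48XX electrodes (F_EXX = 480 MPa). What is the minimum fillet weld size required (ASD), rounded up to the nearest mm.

Total weld length L = 660 mm.
Required throat t_e = P × Ω / (0.6 F_EXX × L) = 509 × 2.0 / (0.6 × 480 × 660 × 10⁻³) = 5.356 mm.
Required leg w = t_e / 0.707 = 7.575 mm → use 8 mm.

w = 8 mm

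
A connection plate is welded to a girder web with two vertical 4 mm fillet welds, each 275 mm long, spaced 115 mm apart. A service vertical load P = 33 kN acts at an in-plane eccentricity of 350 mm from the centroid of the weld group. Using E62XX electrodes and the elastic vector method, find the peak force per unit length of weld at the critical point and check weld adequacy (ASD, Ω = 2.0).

E62XX → F_EXX = 620 MPa.
Total weld length L_w = 550 mm. Treat welds as unit-width lines.
Polar moment about centroid: J = 2[d³/12 + d(b/2)²] = 2[275³/12 + 275×57.5²] = 5285000 mm³.
Direct shear f_v = P/L_w = 33×10³ / 550 = 60 N/mm (vertical).
Torsion M = P·e = 33×10³ × 350 = 11550000 N·mm.
Critical point at (x, y) = (57.5, 137.5) from centroid. f_tx = M·y/J = 300.5 N/mm; f_ty = M·x/J = 125.7 N/mm.
Resultant f_max = √[f_tx² + (f_v + f_ty)²] = √[300.5² + (60 + 125.7)²] = 353.3 N/mm.
Capacity per unit length: r_n/Ω = (1/2.0) × 0.6 × 620 × (0.707 × 4) = 526 N/mm.
353.3 ≤ 526 → adequate.

f_max ≈ 353 N/mm; adequate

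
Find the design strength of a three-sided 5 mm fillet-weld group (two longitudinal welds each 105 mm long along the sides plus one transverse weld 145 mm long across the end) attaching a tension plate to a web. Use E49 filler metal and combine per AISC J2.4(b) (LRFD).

E49XX → F_EXX = 490 MPa.
t_e = 0.707 × 5 = 3.535 mm.
R_nwl = 0.6 × 490 × 3.535 × 210 × 10⁻³ = 218.3 kN (longitudinal, 2 welds).
R_nwt = 0.6 × 490 × 3.535 × 145 × 10⁻³ = 150.7 kN (transverse, base value).
(i) R_nwl + R_nwt = 368.9 kN; (ii) 0.85 R_nwl + 1.5 R_nwt = 411.6 kN.
R_n = max = 411.6 kN [governs: (ii)]; φR_n = 308.7 kN.

φR_n ≈ 309 kN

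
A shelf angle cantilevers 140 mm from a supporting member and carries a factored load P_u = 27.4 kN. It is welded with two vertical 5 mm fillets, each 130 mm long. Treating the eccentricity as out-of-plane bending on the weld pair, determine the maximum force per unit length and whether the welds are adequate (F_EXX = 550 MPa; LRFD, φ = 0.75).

f_max ≈ 689 N/mm; adequate

L_w = 2 × 130 = 260 mm; section modulus (unit throat) S = 2 × L²/6 = 5633 mm².
Direct shear f_v = P/L_w = 27.4×10³/260 = 105.4 N/mm.
Moment M = P × e = 27.4×10³ × 140 = 3836000 N·mm; bending f_b = M/S = 680.9 N/mm.
f_max = √(f_v² + f_b²) = √(105.4² + 680.9²) = 689.1 N/mm.
φr_n = 0.75 × 0.6 × 550 × (0.707 × 5) = 874.9 N/mm → adequate.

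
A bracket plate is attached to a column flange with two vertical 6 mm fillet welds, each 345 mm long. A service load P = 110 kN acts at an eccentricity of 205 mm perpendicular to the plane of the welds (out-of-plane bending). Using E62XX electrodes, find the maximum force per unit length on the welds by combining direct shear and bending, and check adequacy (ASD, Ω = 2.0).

E62XX → F_EXX = 620 MPa.
L_w = 2 × 345 = 690 mm; section modulus (unit throat) S = 2 × L²/6 = 39680 mm².
Direct shear f_v = P/L_w = 110×10³/690 = 159.4 N/mm.
Moment M = P × e = 110×10³ × 205 = 22550000 N·mm; bending f_b = M/S = 568.4 N/mm.
f_max = √(f_v² + f_b²) = √(159.4² + 568.4²) = 590.3 N/mm.
r_n/Ω = (1/2.0) × 0.6 × 620 × (0.707 × 6) = 789 N/mm → adequate.

f_max ≈ 590 N/mm; adequate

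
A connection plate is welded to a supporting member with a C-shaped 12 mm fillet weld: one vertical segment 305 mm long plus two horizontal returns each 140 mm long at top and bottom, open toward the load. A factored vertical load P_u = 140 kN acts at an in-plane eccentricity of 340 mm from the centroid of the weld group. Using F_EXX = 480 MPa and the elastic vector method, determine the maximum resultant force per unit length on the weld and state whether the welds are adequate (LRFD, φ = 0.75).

Total weld length L_w = 585 mm. Treat welds as unit-width lines.
Centroid: x̄ = 2×140×70 / 585 = 33.5 mm from the vertical weld.
Polar moment about centroid: J = I_x + I_y = [305³/12 + 2×140×152.5²] + [305×33.5² + 2(140³/12 + 140×36.5²)] = 10050000 mm³.
Direct shear f_v = P/L_w = 140×10³ / 585 = 239.3 N/mm (vertical).
Torsion M = P·e = 140×10³ × 340 = 47600000 N·mm.
Critical point at (x, y) = (106.5, 152.5) from centroid. f_tx = M·y/J = 722.4 N/mm; f_ty = M·x/J = 504.5 N/mm.
Resultant f_max = √[f_tx² + (f_v + f_ty)²] = √[722.4² + (239.3 + 504.5)²] = 1037 N/mm.
Capacity per unit length: φr_n = 0.75 × 0.6 × 480 × (0.707 × 12) = 1833 N/mm.
1037 ≤ 1833 → adequate.

f_max ≈ 1040 N/mm; adequate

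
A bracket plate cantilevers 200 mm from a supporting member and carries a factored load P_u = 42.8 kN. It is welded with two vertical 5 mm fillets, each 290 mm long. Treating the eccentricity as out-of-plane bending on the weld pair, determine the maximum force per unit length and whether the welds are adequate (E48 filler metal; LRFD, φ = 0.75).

f_max ≈ 314 N/mm; adequate

E48XX → F_EXX = 480 MPa.
L_w = 2 × 290 = 580 mm; section modulus (unit throat) S = 2 × L²/6 = 28030 mm².
Direct shear f_v = P/L_w = 42.8×10³/580 = 73.79 N/mm.
Moment M = P × e = 42.8×10³ × 200 = 8560000 N·mm; bending f_b = M/S = 305.4 N/mm.
f_max = √(f_v² + f_b²) = √(73.79² + 305.4²) = 314.1 N/mm.
φr_n = 0.75 × 0.6 × 480 × (0.707 × 5) = 763.6 N/mm → adequate.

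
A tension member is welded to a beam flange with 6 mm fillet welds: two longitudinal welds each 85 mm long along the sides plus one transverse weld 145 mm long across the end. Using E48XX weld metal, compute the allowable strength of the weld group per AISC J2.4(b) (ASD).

E48XX → F_EXX = 480 MPa.
t_e = 0.707 × 6 = 4.242 mm.
R_nwl = 0.6 × 480 × 4.242 × 170 × 10⁻³ = 207.7 kN (longitudinal, 2 welds).
R_nwt = 0.6 × 480 × 4.242 × 145 × 10⁻³ = 177.1 kN (transverse, base value).
(i) R_nwl + R_nwt = 384.8 kN; (ii) 0.85 R_nwl + 1.5 R_nwt = 442.3 kN.
R_n = max = 442.3 kN [governs: (ii)]; R_n/Ω = 221.1 kN.

R_n/Ω ≈ 221 kN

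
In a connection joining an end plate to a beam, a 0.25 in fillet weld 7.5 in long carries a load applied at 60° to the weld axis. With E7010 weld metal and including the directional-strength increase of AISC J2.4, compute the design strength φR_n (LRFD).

E70XX → F_EXX = 70 ksi.
t_e = 0.707 × 0.25 = 0.1767 in; A_we = 0.1767 × 7.5 = 1.326 in².
Directional factor: 1.0 + 0.5 sin^1.5(60°) = 1.403.
F_nw = 0.6 × 70 × 1.403 = 58.92 ksi.
φR_n = 0.75 × 58.92 × 1.326 = 58.58 kips.

φR_n ≈ 58.6 kips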